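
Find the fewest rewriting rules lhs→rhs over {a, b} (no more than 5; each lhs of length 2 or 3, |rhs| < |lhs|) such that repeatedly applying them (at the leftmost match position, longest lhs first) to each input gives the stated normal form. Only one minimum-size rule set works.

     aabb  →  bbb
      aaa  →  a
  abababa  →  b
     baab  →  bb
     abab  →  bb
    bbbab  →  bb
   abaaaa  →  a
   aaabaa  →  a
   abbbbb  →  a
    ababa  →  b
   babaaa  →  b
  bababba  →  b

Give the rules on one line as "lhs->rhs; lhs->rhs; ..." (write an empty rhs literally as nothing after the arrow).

aa->b; ab->a; ba->a; bba->aa

  | aabb => bbb
  | aaa => ba => a
  | abababa => aababa => bbaba => aaba => bba => aa => b
  | baab => aab => bb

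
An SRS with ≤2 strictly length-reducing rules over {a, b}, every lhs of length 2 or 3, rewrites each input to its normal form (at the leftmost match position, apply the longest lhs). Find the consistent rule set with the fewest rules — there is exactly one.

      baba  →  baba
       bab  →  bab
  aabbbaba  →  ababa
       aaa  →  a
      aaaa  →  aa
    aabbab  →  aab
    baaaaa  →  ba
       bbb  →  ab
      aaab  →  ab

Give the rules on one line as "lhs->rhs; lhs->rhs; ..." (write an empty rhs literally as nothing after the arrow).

aaa->a; bb->a

  | baba
  | bab
  | aabbbaba => aaababa => ababa
  | aaa => a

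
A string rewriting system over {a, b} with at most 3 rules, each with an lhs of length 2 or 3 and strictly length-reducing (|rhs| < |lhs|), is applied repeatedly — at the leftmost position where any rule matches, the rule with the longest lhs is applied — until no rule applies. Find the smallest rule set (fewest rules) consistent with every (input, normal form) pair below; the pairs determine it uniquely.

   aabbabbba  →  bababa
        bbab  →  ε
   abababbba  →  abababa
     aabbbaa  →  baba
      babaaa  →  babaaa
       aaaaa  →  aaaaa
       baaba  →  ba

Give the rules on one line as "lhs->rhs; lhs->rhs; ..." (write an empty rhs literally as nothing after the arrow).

aab->ba; bb->; bba->b

  | aabbabbba => bababbba => bababa
  | bbab => bb => ε
  | abababbba => abababa
  | aabbbaa => babbaa => baba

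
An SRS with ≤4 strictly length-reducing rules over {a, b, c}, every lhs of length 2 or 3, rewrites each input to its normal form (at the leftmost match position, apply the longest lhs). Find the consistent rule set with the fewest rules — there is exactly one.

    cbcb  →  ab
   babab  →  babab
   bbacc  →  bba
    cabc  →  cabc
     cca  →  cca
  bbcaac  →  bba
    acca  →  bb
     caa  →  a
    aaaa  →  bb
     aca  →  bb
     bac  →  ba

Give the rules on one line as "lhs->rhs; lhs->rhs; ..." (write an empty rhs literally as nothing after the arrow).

aa->b; ac->a; aca->bb; cb->a

  | cbcb => acb => ab
  | babab
  | bbacc => bbac => bba
  | cabc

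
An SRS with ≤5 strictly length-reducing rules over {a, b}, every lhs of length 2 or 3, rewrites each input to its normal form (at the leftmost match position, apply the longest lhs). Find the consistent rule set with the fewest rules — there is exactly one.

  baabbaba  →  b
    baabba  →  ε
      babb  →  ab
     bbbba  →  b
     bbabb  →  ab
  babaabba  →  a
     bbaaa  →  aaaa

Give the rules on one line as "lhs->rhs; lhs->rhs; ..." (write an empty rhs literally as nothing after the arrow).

aba->; abb->b; ba->b; bb->a

  | baabbaba => babbaba => bbbaba => ababa => ba => b
  | baabba => babba => bbba => aba => ε
  | babb => bbb => ab
  | bbbba => abba => ba => b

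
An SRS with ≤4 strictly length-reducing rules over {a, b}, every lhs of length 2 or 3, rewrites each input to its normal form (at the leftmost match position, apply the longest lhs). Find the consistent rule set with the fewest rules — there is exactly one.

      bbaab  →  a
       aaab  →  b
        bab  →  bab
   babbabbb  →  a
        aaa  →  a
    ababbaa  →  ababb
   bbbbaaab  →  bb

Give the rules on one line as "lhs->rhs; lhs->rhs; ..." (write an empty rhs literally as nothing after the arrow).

aa->a; aab->b; bba->bb; bbb->aa

  | bbaab => bbab => bbb => aa => a
  | aaab => aab => b
  | bab
  | babbabbb => babbbbb => baaabb => baabb => bbb => aa => a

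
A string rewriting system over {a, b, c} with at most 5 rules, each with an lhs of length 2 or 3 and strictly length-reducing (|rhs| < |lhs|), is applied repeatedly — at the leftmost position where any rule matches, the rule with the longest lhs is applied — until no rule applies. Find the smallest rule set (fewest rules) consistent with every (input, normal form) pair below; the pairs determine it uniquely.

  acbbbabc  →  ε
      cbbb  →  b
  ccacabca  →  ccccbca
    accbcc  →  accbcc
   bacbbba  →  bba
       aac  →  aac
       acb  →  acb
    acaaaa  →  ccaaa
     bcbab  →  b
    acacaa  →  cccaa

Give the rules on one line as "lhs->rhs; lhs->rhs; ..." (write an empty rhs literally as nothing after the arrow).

  | acbbbabc => ababc => babc => bbc => ε
  | cbbb => b
  | ccacabca => ccccbca
  | accbcc

ab->b; aca->cc; bbc->; cbb->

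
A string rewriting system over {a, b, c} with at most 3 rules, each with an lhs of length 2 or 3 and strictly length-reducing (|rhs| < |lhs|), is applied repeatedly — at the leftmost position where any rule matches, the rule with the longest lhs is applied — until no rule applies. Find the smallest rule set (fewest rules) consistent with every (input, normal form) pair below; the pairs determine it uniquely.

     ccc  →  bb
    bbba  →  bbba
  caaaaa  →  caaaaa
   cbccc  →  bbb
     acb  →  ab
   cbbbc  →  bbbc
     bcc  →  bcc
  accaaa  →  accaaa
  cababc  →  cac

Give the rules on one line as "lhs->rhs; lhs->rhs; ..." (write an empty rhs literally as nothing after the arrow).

bab->; cb->b; ccc->bb

  | ccc => bb
  | bbba
  | caaaaa
  | cbccc => bccc => bbb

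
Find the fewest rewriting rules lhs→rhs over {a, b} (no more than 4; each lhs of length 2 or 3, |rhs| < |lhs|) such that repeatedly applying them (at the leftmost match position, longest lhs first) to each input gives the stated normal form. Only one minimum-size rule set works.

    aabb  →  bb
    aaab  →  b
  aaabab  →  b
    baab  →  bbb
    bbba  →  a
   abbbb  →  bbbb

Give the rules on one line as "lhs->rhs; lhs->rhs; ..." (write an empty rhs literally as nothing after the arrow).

ab->b; ba->a; baa->bb

  | aabb => abb => bb
  | aaab => aab => ab => b
  | aaabab => aabab => abab => bab => ab => b
  | baab => bbb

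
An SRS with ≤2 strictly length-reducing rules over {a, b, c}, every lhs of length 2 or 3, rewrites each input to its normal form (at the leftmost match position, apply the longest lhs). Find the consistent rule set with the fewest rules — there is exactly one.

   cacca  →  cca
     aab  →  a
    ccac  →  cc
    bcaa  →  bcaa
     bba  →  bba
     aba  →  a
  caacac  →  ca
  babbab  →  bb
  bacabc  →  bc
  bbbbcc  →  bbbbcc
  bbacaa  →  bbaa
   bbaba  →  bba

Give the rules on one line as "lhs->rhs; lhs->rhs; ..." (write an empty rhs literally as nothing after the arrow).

ab->; ac->

  | cacca => cca
  | aab => a
  | ccac => cc
  | bcaa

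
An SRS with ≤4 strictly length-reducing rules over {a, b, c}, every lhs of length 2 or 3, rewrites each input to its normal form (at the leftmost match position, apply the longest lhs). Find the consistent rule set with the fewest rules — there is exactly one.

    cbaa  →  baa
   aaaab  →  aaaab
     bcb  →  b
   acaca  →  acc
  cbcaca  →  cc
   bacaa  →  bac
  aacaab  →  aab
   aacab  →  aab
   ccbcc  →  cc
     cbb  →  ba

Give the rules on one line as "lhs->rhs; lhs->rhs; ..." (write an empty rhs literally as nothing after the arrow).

  | cbaa => baa
  | aaaab
  | bcb => cb => b
  | acaca => acca => acc

bc->c; ca->c; cb->b; cbb->ba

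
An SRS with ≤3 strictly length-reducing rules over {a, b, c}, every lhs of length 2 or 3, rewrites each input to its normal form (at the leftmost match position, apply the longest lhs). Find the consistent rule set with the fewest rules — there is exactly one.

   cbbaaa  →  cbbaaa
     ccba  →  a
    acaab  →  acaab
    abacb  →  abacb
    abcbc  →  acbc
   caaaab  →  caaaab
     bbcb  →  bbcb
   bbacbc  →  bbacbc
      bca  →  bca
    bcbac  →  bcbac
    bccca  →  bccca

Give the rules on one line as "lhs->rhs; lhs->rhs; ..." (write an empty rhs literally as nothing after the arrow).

abc->ac; ccb->

  | cbbaaa
  | ccba => a
  | acaab
  | abacb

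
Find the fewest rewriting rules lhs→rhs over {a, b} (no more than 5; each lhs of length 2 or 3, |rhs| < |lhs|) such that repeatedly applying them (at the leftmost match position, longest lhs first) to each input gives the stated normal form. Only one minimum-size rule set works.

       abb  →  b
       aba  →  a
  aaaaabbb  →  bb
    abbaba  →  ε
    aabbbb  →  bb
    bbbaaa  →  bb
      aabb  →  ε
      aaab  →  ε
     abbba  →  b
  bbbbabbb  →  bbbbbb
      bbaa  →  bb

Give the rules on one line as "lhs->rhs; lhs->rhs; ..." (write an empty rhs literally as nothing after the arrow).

aaa->a; ab->; ba->; baa->b

  | abb => b
  | aba => a
  | aaaaabbb => aaabbb => abbb => bb
  | abbaba => baba => ba => ε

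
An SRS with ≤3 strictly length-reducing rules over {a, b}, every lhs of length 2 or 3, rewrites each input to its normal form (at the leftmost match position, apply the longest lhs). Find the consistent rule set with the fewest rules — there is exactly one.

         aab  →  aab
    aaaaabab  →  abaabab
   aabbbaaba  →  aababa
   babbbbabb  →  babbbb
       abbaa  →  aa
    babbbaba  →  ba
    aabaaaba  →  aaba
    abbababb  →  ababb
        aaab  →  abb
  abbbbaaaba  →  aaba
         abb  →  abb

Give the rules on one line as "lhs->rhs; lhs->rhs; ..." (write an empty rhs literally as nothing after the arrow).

  | aab
  | aaaaabab => abaabab
  | aabbbaaba => aababa
  | babbbbabb => babbbb

aaa->ab; bba->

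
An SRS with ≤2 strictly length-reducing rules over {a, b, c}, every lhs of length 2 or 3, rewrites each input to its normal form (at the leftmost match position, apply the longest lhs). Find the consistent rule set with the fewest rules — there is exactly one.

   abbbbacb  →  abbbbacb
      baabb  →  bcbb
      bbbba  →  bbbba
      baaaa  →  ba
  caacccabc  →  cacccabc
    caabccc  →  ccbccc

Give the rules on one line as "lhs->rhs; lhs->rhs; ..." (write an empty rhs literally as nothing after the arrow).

aa->a; aab->cb

  | abbbbacb
  | baabb => bcbb
  | bbbba
  | baaaa => baaa => baa => ba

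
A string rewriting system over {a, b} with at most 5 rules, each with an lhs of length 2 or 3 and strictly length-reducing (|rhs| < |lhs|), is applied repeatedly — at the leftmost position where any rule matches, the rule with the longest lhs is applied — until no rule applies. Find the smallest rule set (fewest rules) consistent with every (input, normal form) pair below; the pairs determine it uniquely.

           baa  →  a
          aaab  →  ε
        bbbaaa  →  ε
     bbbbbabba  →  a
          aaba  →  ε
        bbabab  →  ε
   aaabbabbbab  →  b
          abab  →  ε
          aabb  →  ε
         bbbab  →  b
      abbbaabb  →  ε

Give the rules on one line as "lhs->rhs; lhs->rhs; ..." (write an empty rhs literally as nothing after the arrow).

aa->; ab->; ba->; bb->

  | baa => a
  | aaab => ab => ε
  | bbbaaa => baaa => aa => ε
  | bbbbbabba => bbbabba => babba => bba => a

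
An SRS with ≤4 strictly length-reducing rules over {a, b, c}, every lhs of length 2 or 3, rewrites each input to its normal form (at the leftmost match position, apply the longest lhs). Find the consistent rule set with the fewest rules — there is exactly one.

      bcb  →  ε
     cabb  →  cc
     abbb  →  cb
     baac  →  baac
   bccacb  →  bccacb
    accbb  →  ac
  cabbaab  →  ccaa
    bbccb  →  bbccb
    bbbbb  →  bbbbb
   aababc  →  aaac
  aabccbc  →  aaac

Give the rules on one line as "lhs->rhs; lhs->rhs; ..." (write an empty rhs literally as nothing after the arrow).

  | bcb => ε
  | cabb => cc
  | abbb => cb
  | baac

ab->a; abb->c; acc->aa; bcb->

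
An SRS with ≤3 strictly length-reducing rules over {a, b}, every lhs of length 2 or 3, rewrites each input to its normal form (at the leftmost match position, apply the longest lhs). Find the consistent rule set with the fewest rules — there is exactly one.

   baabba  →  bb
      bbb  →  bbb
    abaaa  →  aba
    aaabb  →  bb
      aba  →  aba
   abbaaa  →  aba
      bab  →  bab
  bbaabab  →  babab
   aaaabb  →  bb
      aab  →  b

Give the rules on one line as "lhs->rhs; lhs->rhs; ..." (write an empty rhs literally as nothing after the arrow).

  | baabba => bbba => bb
  | bbb
  | abaaa => abaa => aba
  | aaabb => aabb => bb

aa->a; aab->b; bba->b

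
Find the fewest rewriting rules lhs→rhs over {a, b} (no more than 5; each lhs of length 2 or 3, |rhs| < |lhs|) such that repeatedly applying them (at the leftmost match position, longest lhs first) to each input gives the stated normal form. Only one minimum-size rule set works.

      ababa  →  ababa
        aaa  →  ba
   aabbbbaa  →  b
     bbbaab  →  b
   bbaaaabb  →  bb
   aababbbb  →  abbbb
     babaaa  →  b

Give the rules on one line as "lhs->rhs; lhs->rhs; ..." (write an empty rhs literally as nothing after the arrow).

aa->; aaa->ba; aab->; bba->a

  | ababa
  | aaa => ba
  | aabbbbaa => bbbaa => baa => b
  | bbbaab => baab => b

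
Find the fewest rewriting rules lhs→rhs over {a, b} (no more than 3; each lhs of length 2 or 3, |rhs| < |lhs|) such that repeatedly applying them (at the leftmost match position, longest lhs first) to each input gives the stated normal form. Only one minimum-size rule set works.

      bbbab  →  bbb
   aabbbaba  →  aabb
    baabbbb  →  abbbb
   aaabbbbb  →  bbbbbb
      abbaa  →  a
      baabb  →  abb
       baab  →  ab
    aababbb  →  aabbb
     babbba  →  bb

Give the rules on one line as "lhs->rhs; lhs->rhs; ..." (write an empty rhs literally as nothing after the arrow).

  | bbbab => bbb
  | aabbbaba => aabbba => aabb
  | baabbbb => abbbb
  | aaabbbbb => bbbbbb

aaa->b; ba->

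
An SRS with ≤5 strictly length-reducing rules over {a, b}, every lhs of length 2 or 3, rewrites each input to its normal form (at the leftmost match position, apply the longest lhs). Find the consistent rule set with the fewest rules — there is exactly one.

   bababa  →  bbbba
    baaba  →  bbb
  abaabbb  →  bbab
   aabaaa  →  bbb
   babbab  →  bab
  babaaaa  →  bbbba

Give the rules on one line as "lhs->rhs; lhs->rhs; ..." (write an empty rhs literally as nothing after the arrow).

aa->b; aab->ab; aba->bb; abb->a

  | bababa => bbbba
  | baaba => baba => bbb
  | abaabbb => bbabbb => bbab
  | aabaaa => abaaa => bbaa => bbb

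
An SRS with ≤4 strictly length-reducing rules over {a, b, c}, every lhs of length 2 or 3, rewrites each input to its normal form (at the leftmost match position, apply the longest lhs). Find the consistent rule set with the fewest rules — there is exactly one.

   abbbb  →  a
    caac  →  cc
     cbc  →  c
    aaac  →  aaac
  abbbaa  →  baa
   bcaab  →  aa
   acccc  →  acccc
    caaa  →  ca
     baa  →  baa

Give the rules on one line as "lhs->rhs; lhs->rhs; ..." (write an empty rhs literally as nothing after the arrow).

ab->a; aba->ba; bc->; caa->c

  | abbbb => abbb => abb => ab => a
  | caac => cc
  | cbc => c
  | aaac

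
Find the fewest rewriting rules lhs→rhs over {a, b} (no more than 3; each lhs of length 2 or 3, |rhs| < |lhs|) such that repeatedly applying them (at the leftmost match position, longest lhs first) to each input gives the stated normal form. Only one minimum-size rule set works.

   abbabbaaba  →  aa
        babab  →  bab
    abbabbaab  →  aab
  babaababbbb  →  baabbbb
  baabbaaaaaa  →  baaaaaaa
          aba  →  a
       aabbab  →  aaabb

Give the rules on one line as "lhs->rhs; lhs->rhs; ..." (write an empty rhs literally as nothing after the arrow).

aba->a; bba->ab

  | abbabbaaba => aabbbaaba => aabababa => aababa => aaba => aa
  | babab => bab
  | abbabbaab => aabbbaab => aababab => aabab => aab
  | babaababbbb => baababbbb => baabbbb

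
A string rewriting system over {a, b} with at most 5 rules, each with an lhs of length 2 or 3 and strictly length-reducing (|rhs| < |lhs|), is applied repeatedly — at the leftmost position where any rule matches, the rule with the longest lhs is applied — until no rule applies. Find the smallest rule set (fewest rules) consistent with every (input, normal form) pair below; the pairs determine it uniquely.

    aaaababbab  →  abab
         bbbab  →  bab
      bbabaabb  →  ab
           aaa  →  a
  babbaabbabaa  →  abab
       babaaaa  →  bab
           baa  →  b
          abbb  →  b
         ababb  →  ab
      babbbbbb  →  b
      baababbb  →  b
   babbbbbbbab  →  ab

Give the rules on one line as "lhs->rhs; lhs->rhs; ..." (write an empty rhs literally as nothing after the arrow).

  | aaaababbab => aababbab => baabbab => bbabab => abab
  | bbbab => bab
  | bbabaabb => abaabb => abbab => ab
  | aaa => a

aa->; aab->ba; abb->; bb->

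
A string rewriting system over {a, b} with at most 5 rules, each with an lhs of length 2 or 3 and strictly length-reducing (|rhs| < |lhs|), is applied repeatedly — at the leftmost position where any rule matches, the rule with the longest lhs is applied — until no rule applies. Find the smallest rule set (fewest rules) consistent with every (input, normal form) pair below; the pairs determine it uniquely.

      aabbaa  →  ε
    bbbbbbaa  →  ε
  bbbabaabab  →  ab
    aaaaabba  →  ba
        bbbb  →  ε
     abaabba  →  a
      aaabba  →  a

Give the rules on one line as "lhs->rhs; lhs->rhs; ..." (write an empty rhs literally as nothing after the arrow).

aa->; aaa->ba; abb->b; bb->

  | aabbaa => bbaa => aa => ε
  | bbbbbbaa => bbbbaa => bbaa => aa => ε
  | bbbabaabab => babaabab => babbab => bbab => ab
  | aaaaabba => baaabba => bbabba => abba => ba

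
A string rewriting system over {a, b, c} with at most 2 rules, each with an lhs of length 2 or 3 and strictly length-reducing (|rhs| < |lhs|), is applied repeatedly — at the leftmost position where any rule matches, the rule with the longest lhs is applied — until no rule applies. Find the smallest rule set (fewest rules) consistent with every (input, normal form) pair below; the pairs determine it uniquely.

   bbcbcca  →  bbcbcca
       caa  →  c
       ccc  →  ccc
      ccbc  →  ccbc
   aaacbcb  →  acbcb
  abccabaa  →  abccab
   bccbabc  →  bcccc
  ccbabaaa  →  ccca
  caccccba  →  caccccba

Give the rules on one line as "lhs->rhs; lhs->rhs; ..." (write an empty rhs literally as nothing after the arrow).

  | bbcbcca
  | caa => c
  | ccc
  | ccbc

aa->; bab->c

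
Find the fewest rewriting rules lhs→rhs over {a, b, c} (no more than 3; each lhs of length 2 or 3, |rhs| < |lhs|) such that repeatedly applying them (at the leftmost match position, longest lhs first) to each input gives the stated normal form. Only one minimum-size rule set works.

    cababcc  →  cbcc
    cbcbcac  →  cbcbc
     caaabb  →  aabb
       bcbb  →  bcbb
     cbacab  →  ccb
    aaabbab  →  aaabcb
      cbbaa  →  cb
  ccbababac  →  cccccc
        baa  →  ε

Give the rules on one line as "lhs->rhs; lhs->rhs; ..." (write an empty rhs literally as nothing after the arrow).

  | cababcc => babcc => cbcc
  | cbcbcac => cbcbc
  | caaabb => aabb
  | bcbb

ba->c; ca->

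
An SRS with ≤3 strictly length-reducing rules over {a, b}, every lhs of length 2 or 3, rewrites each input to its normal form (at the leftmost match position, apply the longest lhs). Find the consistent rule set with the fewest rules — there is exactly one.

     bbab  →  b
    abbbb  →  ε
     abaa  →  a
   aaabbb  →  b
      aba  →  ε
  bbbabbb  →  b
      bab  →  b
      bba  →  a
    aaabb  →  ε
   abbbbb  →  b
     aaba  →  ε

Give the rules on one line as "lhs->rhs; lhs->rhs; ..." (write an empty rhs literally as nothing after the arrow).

ab->b; ba->; bb->

  | bbab => ab => b
  | abbbb => bbbb => bb => ε
  | abaa => baa => a
  | aaabbb => aabbb => abbb => bbb => b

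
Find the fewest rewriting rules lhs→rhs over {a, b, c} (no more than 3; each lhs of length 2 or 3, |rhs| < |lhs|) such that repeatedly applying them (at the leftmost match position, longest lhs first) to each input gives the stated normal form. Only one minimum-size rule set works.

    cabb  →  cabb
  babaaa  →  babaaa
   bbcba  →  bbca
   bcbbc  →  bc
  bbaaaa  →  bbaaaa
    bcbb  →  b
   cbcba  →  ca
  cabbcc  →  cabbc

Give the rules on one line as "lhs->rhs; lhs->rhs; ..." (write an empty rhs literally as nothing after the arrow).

  | cabb
  | babaaa
  | bbcba => bbca
  | bcbbc => bc

cb->c; cbb->; cc->c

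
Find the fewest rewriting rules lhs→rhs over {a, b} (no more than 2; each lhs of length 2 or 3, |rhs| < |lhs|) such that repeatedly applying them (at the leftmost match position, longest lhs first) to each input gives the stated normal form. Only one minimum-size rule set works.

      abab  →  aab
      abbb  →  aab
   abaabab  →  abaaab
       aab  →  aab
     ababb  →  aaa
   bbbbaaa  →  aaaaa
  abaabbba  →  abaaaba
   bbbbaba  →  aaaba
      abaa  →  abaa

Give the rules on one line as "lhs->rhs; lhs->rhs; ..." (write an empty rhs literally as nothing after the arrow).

  | abab => aab
  | abbb => aab
  | abaabab => abaaab
  | aab

bab->ab; bb->a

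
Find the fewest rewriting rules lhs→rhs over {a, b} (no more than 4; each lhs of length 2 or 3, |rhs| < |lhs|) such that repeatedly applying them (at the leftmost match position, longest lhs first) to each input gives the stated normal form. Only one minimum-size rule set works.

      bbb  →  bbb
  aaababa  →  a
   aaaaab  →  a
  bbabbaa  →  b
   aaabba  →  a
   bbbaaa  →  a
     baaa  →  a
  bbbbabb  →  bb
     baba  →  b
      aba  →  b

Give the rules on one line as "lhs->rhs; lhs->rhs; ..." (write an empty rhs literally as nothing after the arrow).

  | bbb
  | aaababa => bababa => ababa => aaba => bba => ba => a
  | aaaaab => baaab => aaab => bab => ab => a
  | bbabbaa => babbaa => abbaa => bbaa => baa => aa => b

aa->b; ab->a; abb->bb; ba->a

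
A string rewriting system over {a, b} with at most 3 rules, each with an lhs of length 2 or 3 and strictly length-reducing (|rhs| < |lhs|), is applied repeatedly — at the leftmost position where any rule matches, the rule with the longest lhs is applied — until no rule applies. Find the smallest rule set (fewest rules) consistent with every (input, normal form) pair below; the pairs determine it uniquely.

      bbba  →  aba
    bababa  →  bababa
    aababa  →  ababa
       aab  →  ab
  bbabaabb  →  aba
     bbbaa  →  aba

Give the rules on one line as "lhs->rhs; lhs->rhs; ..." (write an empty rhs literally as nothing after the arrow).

aa->a; bb->a

  | bbba => aba
  | bababa
  | aababa => ababa
  | aab => ab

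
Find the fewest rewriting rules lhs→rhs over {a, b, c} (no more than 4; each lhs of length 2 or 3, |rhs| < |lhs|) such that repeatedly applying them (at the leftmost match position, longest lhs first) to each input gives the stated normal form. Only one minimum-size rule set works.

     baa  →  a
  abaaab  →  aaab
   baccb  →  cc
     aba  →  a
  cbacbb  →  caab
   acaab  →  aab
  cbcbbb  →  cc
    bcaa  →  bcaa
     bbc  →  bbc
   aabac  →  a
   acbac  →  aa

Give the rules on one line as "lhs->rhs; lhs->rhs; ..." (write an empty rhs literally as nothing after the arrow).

  | baa => a
  | abaaab => aaab
  | baccb => ccb => cc
  | aba => a

ac->; acb->aa; ba->; cb->c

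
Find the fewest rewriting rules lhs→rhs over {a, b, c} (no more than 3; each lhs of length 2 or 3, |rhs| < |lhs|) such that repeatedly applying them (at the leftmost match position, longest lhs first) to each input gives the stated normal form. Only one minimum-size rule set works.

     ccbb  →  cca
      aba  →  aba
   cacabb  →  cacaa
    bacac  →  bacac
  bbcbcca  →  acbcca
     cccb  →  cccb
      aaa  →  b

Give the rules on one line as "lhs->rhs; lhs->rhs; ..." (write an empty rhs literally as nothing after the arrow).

  | ccbb => cca
  | aba
  | cacabb => cacaa
  | bacac

aaa->b; bb->a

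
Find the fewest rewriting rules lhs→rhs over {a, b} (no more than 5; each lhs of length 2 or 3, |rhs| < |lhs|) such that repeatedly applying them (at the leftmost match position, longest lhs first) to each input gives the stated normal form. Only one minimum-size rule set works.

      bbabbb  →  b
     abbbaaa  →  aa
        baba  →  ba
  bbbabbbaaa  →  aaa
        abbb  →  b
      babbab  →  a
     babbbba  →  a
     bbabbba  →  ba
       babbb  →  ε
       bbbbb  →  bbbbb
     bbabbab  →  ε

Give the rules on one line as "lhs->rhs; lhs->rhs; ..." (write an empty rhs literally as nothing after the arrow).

  | bbabbb => abbb => bab => b
  | abbbaaa => babaaa => baaa => aa
  | baba => ba
  | bbbabbbaaa => babbbaaa => bbabaaa => abaaa => aaa

ab->; abb->ba; baa->a; bba->a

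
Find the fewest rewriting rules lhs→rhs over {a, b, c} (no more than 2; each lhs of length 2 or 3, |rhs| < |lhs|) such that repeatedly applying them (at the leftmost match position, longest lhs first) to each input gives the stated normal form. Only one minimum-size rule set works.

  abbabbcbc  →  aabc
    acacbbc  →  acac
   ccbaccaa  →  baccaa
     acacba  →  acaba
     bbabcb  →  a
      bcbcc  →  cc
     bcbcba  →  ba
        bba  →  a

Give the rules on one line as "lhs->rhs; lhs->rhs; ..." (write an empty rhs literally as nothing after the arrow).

  | abbabbcbc => aabbcbc => aacbc => aabc
  | acacbbc => acabbc => acac
  | ccbaccaa => cbaccaa => baccaa
  | acacba => acaba

bb->; cb->b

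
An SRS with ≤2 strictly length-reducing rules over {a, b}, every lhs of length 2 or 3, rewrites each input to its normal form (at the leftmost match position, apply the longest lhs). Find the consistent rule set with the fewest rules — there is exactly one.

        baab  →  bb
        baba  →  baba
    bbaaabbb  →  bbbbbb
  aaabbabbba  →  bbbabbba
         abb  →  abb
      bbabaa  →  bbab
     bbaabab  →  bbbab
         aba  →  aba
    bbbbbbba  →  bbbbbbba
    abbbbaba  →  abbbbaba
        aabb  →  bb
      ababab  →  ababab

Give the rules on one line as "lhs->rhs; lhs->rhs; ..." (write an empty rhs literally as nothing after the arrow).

  | baab => bb
  | baba
  | bbaaabbb => bbbbbb
  | aaabbabbba => bbbabbba

aa->; aaa->b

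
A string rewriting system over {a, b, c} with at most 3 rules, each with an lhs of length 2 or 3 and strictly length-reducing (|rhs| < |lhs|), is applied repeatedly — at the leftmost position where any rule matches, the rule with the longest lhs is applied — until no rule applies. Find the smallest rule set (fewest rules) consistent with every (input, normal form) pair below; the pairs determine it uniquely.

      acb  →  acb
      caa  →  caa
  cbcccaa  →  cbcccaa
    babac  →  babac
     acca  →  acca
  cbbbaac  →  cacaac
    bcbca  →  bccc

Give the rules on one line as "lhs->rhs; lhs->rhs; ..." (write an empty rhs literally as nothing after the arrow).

bbb->ac; bca->cc

  | acb
  | caa
  | cbcccaa
  | babac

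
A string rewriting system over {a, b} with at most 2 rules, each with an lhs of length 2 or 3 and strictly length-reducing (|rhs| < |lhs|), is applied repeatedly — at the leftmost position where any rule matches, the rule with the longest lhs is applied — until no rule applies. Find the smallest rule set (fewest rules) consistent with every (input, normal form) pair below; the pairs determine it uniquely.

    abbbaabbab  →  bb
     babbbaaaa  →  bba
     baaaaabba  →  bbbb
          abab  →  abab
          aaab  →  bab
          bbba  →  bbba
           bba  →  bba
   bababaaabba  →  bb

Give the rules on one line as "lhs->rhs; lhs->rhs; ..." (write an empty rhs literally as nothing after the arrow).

aa->b; abb->a

  | abbbaabbab => abaabbab => abbbbab => abbab => aab => bb
  | babbbaaaa => babaaaa => babbaa => baaa => bba
  | baaaaabba => bbaaabba => bbbabba => bbbaa => bbbb
  | abab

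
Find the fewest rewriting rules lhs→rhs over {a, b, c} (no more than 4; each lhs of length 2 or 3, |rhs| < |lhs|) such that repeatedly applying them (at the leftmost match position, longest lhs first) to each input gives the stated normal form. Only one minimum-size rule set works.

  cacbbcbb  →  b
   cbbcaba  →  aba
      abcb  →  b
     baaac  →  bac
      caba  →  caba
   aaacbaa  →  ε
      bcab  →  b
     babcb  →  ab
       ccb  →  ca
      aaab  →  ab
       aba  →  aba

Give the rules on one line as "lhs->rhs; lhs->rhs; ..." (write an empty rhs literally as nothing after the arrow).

aa->; bab->b; bc->a; cb->a

  | cacbbcbb => caabcbb => cbcbb => acbb => aab => b
  | cbbcaba => abcaba => aaaba => aba
  | abcb => aab => b
  | baaac => bac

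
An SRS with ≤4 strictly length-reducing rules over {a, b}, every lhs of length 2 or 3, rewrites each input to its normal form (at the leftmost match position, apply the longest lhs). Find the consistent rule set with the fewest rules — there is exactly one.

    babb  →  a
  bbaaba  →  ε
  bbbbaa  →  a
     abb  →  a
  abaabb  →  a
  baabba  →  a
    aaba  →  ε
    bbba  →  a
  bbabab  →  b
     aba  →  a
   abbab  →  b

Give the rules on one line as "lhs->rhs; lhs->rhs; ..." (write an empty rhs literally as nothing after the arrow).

  | babb => bb => a
  | bbaaba => aaaba => aaba => ba => ε
  | bbbbaa => abbaa => aaaa => aaa => aa => a
  | abb => aa => a

aa->a; aab->b; ba->; bb->a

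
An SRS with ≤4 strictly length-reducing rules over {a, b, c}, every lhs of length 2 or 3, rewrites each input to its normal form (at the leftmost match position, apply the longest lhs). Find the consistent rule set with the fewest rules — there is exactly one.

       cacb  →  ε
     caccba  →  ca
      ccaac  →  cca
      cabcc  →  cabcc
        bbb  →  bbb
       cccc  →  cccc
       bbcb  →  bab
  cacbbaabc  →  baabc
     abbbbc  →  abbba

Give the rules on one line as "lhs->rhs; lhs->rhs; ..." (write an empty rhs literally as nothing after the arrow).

ac->; bbc->ba; cb->

  | cacb => cb => ε
  | caccba => ccba => ca
  | ccaac => cca
  | cabcc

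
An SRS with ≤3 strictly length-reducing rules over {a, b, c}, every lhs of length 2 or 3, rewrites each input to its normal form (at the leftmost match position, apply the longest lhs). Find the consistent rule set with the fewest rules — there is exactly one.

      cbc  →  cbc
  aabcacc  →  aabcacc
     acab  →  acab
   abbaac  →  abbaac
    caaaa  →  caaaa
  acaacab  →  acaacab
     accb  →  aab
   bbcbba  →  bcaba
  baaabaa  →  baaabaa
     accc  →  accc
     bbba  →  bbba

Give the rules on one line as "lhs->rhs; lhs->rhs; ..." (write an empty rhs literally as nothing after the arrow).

  | cbc
  | aabcacc
  | acab
  | abbaac

bcb->ca; ccb->ab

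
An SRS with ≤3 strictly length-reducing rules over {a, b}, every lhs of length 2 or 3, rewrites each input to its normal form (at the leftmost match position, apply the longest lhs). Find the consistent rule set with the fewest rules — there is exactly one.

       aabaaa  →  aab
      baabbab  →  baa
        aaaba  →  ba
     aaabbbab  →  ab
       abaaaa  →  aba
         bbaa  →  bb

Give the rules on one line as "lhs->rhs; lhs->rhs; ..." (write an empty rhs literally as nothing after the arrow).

aaa->; bba->bb; bbb->

  | aabaaa => aab
  | baabbab => baabbb => baa
  | aaaba => ba
  | aaabbbab => bbbab => ab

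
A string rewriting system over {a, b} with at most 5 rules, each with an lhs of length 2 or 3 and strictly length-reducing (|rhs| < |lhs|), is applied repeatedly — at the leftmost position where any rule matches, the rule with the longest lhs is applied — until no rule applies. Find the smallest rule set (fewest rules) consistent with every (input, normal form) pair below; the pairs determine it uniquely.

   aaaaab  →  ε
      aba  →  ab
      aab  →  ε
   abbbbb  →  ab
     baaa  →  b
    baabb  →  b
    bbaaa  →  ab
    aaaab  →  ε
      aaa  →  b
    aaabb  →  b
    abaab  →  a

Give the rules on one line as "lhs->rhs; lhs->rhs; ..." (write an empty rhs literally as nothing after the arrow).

aa->b; ba->b; bb->; bba->ab

  | aaaaab => baaab => baab => bab => bb => ε
  | aba => ab
  | aab => bb => ε
  | abbbbb => abbb => ab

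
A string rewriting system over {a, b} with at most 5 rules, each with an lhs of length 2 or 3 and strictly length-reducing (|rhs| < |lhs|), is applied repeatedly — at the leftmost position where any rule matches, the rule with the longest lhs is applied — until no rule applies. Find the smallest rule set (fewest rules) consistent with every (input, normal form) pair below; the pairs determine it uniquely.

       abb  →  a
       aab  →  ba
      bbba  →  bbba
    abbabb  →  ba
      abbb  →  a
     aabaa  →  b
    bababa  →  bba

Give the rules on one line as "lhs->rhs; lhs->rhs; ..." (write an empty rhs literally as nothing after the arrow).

  | abb => ab => a
  | aab => ba
  | bbba
  | abbabb => ababb => aabb => bab => ba

aa->a; aaa->; aab->ba; ab->a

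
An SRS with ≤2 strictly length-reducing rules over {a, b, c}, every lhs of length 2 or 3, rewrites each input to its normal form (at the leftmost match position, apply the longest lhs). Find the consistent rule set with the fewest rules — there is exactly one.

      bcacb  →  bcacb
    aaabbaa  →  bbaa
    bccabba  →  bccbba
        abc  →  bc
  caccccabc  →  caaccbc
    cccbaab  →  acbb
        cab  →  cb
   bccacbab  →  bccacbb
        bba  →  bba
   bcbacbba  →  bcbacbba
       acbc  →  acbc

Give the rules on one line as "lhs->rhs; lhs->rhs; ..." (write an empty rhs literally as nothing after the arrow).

ab->b; ccc->ac

  | bcacb
  | aaabbaa => aabbaa => abbaa => bbaa
  | bccabba => bccbba
  | abc => bc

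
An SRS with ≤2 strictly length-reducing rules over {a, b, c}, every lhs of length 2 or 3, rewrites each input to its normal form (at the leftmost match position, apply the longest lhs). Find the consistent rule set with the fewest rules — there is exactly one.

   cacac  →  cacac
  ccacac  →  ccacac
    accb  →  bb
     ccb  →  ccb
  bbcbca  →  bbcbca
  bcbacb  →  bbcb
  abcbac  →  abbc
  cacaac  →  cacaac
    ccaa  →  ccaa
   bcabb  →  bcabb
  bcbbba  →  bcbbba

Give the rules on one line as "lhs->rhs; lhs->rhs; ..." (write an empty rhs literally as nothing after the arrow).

  | cacac
  | ccacac
  | accb => bb
  | ccb

acc->b; cba->b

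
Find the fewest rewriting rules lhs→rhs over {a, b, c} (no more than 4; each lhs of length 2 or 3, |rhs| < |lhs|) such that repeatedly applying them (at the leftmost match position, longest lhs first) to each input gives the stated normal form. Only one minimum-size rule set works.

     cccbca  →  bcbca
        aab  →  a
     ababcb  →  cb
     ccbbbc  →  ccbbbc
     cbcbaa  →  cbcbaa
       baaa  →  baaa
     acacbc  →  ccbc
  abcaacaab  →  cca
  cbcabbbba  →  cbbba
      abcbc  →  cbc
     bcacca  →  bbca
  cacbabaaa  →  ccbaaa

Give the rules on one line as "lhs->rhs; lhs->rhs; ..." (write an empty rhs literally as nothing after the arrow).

  | cccbca => bcbca
  | aab => a
  | ababcb => abcb => cb
  | ccbbbc

ab->; ac->c; cab->a; ccc->bc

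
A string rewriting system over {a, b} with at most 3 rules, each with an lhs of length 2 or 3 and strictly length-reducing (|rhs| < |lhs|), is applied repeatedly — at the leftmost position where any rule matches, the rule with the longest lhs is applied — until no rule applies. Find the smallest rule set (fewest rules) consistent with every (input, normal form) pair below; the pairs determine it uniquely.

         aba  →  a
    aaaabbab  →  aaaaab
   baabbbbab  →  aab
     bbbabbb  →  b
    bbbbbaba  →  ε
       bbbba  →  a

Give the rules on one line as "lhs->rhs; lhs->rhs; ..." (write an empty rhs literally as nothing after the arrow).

  | aba => a
  | aaaabbab => aaaaab
  | baabbbbab => abbbbab => abbab => aab
  | bbbabbb => babbb => bbb => b

ba->; bb->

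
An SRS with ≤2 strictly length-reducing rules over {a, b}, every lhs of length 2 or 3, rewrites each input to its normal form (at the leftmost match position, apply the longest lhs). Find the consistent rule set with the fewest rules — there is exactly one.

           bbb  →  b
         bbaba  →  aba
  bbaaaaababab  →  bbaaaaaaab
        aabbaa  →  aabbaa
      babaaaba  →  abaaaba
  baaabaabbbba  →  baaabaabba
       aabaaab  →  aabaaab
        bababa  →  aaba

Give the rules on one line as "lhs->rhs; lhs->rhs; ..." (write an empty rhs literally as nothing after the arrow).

  | bbb => b
  | bbaba => baba => aba
  | bbaaaaababab => bbaaaaaabab => bbaaaaaaab
  | aabbaa

bab->ab; bbb->b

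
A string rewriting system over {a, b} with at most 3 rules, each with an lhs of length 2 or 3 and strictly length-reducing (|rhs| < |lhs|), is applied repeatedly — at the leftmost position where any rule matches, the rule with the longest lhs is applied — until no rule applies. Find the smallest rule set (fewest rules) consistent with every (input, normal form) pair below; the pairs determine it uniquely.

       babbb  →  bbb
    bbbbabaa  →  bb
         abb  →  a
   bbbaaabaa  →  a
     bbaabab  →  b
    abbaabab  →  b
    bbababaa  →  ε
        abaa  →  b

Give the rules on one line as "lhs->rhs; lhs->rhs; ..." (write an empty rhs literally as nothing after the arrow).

aa->b; abb->a; ba->

  | babbb => bbb
  | bbbbabaa => bbbbaa => bbba => bb
  | abb => a
  | bbbaaabaa => bbaabaa => babaa => baa => a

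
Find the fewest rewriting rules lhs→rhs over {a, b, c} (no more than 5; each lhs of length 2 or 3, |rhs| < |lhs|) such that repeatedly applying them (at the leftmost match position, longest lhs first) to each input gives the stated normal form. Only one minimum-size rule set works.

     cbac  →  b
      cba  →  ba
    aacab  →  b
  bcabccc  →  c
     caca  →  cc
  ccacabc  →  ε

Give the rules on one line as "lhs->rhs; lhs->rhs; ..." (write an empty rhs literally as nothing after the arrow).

  | cbac => bac => b
  | cba => ba
  | aacab => acb => b
  | bcabccc => abccc => acc => c

ac->; aca->c; bc->; cb->b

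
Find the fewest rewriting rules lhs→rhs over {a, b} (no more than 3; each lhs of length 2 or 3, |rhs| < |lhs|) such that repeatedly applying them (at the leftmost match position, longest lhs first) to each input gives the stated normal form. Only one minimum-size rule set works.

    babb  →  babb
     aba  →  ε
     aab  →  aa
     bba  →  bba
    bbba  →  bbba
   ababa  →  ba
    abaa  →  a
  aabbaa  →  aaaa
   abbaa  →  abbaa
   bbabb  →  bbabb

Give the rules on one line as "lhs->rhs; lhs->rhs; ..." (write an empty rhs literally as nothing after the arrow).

aab->aa; aba->

  | babb
  | aba => ε
  | aab => aa
  | bba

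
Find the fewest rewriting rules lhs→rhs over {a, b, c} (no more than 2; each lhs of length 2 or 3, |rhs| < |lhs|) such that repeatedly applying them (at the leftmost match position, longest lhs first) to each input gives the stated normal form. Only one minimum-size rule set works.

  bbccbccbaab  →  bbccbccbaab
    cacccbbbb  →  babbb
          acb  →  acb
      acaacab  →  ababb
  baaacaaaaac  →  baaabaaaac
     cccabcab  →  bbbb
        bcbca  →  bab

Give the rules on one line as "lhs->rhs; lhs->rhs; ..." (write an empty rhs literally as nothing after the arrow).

ca->b; cbb->ab

  | bbccbccbaab
  | cacccbbbb => bcccbbbb => bccabbb => bcbbbb => babbb
  | acb
  | acaacab => abacab => ababb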